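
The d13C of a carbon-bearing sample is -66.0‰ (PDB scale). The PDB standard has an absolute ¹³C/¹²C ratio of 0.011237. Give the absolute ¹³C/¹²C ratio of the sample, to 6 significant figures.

0.0104954

R_sample = R_standard × (d13C/1000 + 1)
R_sample = 0.011237 × (-66.0/1000 + 1) = 0.011237 × 0.934000
R_sample = 0.0104954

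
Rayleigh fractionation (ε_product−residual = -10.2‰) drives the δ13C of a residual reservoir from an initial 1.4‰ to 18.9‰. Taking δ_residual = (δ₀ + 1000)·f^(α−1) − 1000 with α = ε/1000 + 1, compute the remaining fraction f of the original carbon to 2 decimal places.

α − 1 = ε/1000 = -0.0102
(δ_res + 1000)/(δ₀ + 1000) = (18.9 + 1000)/(1.4 + 1000) = 1018.9/1001.4 = 1.017476
f = 1.017476^(1/-0.0102) = exp(ln(1.017476)/-0.0102) = exp(0.01732/-0.0102)
f = exp(-1.6985) = 0.1830

0.18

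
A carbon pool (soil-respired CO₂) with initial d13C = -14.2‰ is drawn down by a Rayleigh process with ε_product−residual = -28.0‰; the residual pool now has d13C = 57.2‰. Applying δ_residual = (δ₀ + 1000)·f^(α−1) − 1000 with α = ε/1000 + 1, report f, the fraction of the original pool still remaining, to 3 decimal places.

α − 1 = ε/1000 = -0.0280
(δ_res + 1000)/(δ₀ + 1000) = (57.2 + 1000)/(-14.2 + 1000) = 1057.2/985.8 = 1.072428
f = 1.072428^(1/-0.0280) = exp(ln(1.072428)/-0.0280) = exp(0.06993/-0.0280)
f = exp(-2.4973) = 0.0823

0.082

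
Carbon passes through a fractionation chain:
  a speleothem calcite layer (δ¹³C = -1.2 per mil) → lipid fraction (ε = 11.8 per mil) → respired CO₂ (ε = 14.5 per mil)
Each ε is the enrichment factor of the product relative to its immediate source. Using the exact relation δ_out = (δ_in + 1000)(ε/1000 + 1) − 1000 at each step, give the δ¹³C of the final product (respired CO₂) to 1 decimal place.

25.2 per mil

step 1: δ = (-1.20 + 1000)·(11.8/1000 + 1) − 1000 = 10.59 per mil
step 2: δ = (10.59 + 1000)·(14.5/1000 + 1) − 1000 = 25.24 per mil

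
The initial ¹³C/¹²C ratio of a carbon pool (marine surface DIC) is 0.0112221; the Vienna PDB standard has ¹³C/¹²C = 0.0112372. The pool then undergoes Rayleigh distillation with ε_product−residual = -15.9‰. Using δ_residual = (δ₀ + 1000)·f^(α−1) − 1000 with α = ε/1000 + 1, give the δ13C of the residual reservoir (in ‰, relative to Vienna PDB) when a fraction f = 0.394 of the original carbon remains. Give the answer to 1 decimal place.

13.6‰

δ₀ = (0.0112221/0.0112372 − 1)×1000 = (0.998656 − 1)×1000 = -1.344‰
α − 1 = ε/1000 = -0.0159
f^(α−1) = 0.394^(-0.0159) = 1.014920
δ_res = (-1.344 + 1000) × 1.014920 − 1000 = 1013.556 − 1000 = 13.56‰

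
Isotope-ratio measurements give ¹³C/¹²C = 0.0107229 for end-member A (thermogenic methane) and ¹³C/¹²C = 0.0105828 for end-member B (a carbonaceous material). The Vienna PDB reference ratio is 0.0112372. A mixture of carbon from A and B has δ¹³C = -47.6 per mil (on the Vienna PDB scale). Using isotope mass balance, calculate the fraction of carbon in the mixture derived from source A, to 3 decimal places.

δ_A = (0.0107229/0.0112372 − 1)×1000 = (0.954232 − 1)×1000 = -45.768 per mil
δ_B = (0.0105828/0.0112372 − 1)×1000 = (0.941765 − 1)×1000 = -58.235 per mil
f_A = (δ_mix − δ_B)/(δ_A − δ_B) = (-47.6 − (-58.235))/(-45.768 − (-58.235))
f_A = 10.635 / 12.468 = 0.8530

0.853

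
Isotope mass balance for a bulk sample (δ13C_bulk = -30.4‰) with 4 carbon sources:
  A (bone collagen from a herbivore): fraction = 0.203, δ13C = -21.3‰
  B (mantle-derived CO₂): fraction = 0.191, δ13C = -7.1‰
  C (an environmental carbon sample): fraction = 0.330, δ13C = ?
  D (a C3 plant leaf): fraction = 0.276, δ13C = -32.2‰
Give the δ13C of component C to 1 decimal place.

-48.0‰

Isotope mass balance: δ_bulk = Σ fᵢ·δᵢ.
-30.4 = 0.203×(-21.3) + 0.191×(-7.1) + 0.330×δ_C + 0.276×(-32.2)
0.330·δ_C = -30.4 − (-14.567) = -15.833
δ_C = -15.833 / 0.330 = -47.98‰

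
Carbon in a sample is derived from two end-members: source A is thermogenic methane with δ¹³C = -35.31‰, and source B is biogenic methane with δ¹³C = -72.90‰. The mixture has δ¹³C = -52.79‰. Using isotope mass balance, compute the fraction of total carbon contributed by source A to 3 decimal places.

δ_mix = f_A·δ_A + (1 − f_A)·δ_B  ⇒  f_A = (δ_mix − δ_B)/(δ_A − δ_B)
f_A = (-52.79 − (-72.90)) / (-35.31 − (-72.90))
f_A = 20.11 / 37.59 = 0.5350

0.535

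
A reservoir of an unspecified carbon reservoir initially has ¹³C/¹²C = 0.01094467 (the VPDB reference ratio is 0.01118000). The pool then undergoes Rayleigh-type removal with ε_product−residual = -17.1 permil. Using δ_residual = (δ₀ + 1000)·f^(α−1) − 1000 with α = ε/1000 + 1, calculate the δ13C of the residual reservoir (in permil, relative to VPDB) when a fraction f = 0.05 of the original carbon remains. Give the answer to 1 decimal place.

30.4 permil

δ₀ = (0.01094467/0.01118000 − 1)×1000 = (0.978951 − 1)×1000 = -21.049 permil
α − 1 = ε/1000 = -0.0171
f^(α−1) = 0.05^(-0.0171) = 1.052562
δ_res = (-21.049 + 1000) × 1.052562 − 1000 = 1030.406 − 1000 = 30.41 permil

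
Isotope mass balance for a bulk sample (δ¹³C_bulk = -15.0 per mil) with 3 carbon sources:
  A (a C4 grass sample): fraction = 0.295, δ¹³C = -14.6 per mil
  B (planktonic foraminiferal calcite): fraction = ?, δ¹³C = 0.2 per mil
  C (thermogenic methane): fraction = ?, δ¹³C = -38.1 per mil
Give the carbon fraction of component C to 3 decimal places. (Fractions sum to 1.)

0.283

Let f_C and f_B be the unknown fractions; fractions sum to 1 so f_C + f_B = 0.705.
Mass balance: Σ fᵢ·δᵢ = δ_bulk ⇒ f_C·(-38.1) + f_B·(0.2) = -15.0 − (-4.307) = -10.693
Substitute f_B = 0.705 − f_C:
f_C·(-38.1 − 0.2) = -10.693 − 0.705×(0.2) = -10.834
f_C = -10.834 / -38.3 = 0.2829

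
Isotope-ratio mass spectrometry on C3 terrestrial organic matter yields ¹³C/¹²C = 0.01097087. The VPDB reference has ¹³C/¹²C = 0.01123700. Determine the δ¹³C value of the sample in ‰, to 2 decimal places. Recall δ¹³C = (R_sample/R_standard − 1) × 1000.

δ¹³C = (R_sample / R_standard − 1) × 1000
R_sample / R_standard = 0.01097087 / 0.01123700 = 0.976317
δ¹³C = (0.976317 − 1) × 1000 = -23.683‰

-23.68‰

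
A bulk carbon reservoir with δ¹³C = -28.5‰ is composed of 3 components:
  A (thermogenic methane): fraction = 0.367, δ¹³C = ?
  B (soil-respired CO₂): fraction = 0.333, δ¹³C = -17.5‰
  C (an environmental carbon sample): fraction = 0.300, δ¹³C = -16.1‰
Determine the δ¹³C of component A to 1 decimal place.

Isotope mass balance: δ_bulk = Σ fᵢ·δᵢ.
-28.5 = 0.367×δ_A + 0.333×(-17.5) + 0.300×(-16.1)
0.367·δ_A = -28.5 − (-10.658) = -17.843
δ_A = -17.843 / 0.367 = -48.62‰

-48.6‰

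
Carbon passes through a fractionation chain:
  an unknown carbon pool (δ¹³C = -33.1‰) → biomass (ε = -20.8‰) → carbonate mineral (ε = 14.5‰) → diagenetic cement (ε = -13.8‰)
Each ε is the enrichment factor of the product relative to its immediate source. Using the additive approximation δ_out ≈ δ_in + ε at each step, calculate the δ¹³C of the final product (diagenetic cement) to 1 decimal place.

step 1: δ ≈ -33.1 + (-20.8) = -53.9‰
step 2: δ ≈ -53.9 + (14.5) = -39.4‰
step 3: δ ≈ -39.4 + (-13.8) = -53.2‰

-53.2‰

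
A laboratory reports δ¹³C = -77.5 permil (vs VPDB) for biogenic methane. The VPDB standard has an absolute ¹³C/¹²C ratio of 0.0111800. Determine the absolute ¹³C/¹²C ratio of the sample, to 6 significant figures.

R_sample = R_standard × (δ¹³C/1000 + 1)
R_sample = 0.0111800 × (-77.5/1000 + 1) = 0.0111800 × 0.922500
R_sample = 0.0103136

0.0103136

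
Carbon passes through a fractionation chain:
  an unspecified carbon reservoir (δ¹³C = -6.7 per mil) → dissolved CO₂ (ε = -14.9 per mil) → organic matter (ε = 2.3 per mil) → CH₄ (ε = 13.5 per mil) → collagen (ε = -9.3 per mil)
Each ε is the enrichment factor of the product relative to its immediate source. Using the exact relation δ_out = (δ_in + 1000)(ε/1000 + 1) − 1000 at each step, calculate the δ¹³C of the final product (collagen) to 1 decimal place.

-15.3 per mil

step 1: δ = (-6.70 + 1000)·(-14.9/1000 + 1) − 1000 = -21.50 per mil
step 2: δ = (-21.50 + 1000)·(2.3/1000 + 1) − 1000 = -19.25 per mil
step 3: δ = (-19.25 + 1000)·(13.5/1000 + 1) − 1000 = -6.01 per mil
step 4: δ = (-6.01 + 1000)·(-9.3/1000 + 1) − 1000 = -15.25 per mil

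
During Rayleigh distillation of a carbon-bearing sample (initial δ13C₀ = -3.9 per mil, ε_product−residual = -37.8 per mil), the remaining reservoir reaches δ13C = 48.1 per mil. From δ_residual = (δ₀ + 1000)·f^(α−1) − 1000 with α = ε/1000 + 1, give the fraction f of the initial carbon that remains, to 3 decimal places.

0.260

α − 1 = ε/1000 = -0.0378
(δ_res + 1000)/(δ₀ + 1000) = (48.1 + 1000)/(-3.9 + 1000) = 1048.1/996.1 = 1.052204
f = 1.052204^(1/-0.0378) = exp(ln(1.052204)/-0.0378) = exp(0.05089/-0.0378)
f = exp(-1.3462) = 0.2602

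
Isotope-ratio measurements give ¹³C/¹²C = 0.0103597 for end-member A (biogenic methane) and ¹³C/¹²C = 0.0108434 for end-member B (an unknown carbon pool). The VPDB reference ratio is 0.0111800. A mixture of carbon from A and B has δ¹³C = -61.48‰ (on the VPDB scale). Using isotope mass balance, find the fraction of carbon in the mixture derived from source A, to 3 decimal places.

δ_A = (0.0103597/0.0111800 − 1)×1000 = (0.926628 − 1)×1000 = -73.372‰
δ_B = (0.0108434/0.0111800 − 1)×1000 = (0.969893 − 1)×1000 = -30.107‰
f_A = (δ_mix − δ_B)/(δ_A − δ_B) = (-61.48 − (-30.107))/(-73.372 − (-30.107))
f_A = -31.373 / -43.265 = 0.7251

0.725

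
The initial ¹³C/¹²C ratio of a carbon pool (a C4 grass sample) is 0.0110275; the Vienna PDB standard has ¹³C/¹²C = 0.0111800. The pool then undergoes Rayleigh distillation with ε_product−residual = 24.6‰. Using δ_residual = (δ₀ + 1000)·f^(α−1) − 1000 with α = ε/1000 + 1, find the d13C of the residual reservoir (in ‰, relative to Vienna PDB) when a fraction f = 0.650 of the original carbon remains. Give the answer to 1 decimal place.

δ₀ = (0.0110275/0.0111800 − 1)×1000 = (0.986360 − 1)×1000 = -13.640‰
α − 1 = ε/1000 = 0.0246
f^(α−1) = 0.650^(0.0246) = 0.989459
δ_res = (-13.640 + 1000) × 0.989459 − 1000 = 975.962 − 1000 = -24.04‰

-24.0‰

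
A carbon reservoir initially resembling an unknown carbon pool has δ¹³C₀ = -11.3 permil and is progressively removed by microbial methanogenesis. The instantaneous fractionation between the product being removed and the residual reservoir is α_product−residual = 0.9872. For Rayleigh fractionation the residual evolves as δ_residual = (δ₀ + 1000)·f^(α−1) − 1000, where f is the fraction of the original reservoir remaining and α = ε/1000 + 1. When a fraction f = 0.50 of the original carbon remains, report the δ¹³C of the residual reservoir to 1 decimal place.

-2.5 permil

Rayleigh residual: δ_res = (δ₀ + 1000)·f^(α−1) − 1000
α − 1 = -0.01280
f^(α−1) = 0.50^(-0.01280) = 1.008912
δ_res = (-11.3 + 1000) × 1.008912 − 1000 = 997.511 − 1000 = -2.49 permil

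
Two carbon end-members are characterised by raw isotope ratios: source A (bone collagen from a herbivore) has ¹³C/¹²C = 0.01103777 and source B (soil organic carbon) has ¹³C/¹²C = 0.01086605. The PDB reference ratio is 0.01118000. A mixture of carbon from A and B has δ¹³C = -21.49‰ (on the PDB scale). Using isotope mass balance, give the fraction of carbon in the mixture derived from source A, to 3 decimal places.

0.429

δ_A = (0.01103777/0.01118000 − 1)×1000 = (0.987278 − 1)×1000 = -12.722‰
δ_B = (0.01086605/0.01118000 − 1)×1000 = (0.971919 − 1)×1000 = -28.081‰
f_A = (δ_mix − δ_B)/(δ_A − δ_B) = (-21.49 − (-28.081))/(-12.722 − (-28.081))
f_A = 6.591 / 15.360 = 0.4291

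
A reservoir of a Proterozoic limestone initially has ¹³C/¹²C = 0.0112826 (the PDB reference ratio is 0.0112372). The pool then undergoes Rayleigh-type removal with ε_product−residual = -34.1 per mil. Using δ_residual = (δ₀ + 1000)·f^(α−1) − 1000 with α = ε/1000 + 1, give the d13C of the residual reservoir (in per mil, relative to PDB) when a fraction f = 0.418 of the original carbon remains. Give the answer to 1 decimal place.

δ₀ = (0.0112826/0.0112372 − 1)×1000 = (1.004040 − 1)×1000 = 4.040 per mil
α − 1 = ε/1000 = -0.0341
f^(α−1) = 0.418^(-0.0341) = 1.030191
δ_res = (4.040 + 1000) × 1.030191 − 1000 = 1034.353 − 1000 = 34.35 per mil

34.4 per mil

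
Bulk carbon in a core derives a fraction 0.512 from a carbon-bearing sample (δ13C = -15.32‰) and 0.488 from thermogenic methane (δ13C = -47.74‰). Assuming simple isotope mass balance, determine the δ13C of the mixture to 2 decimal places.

-31.14‰

δ_mix = f_A·δ_A + f_B·δ_B
δ_mix = 0.512 × (-15.32) + 0.488 × (-47.74)
δ_mix = -7.844 + -23.297 = -31.141‰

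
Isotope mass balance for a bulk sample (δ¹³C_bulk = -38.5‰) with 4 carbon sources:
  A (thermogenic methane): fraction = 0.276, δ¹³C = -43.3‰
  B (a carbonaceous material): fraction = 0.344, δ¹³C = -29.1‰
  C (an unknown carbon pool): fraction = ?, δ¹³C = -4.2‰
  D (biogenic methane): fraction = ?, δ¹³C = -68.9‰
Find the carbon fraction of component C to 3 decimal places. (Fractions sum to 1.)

0.149

Let f_C and f_D be the unknown fractions; fractions sum to 1 so f_C + f_D = 0.380.
Mass balance: Σ fᵢ·δᵢ = δ_bulk ⇒ f_C·(-4.2) + f_D·(-68.9) = -38.5 − (-21.961) = -16.539
Substitute f_D = 0.380 − f_C:
f_C·(-4.2 − -68.9) = -16.539 − 0.380×(-68.9) = 9.643
f_C = 9.643 / 64.7 = 0.1490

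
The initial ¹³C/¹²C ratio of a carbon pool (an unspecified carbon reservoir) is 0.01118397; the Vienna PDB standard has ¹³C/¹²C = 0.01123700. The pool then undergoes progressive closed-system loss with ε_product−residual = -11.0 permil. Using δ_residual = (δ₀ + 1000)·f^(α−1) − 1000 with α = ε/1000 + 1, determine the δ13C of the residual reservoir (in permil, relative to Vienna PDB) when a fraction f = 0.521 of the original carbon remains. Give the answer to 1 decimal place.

δ₀ = (0.01118397/0.01123700 − 1)×1000 = (0.995281 − 1)×1000 = -4.719 permil
α − 1 = ε/1000 = -0.0110
f^(α−1) = 0.521^(-0.0110) = 1.007198
δ_res = (-4.719 + 1000) × 1.007198 − 1000 = 1002.445 − 1000 = 2.44 permil

2.4 permil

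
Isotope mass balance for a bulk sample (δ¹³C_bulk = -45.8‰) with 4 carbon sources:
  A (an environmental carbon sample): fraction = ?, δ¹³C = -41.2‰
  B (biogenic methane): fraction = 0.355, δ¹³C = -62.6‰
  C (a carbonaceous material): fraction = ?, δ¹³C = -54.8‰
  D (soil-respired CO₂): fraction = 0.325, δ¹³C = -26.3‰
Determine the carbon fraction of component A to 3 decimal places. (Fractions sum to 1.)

Let f_A and f_C be the unknown fractions; fractions sum to 1 so f_A + f_C = 0.320.
Mass balance: Σ fᵢ·δᵢ = δ_bulk ⇒ f_A·(-41.2) + f_C·(-54.8) = -45.8 − (-30.770) = -15.029
Substitute f_C = 0.320 − f_A:
f_A·(-41.2 − -54.8) = -15.029 − 0.320×(-54.8) = 2.506
f_A = 2.506 / 13.6 = 0.1843

0.184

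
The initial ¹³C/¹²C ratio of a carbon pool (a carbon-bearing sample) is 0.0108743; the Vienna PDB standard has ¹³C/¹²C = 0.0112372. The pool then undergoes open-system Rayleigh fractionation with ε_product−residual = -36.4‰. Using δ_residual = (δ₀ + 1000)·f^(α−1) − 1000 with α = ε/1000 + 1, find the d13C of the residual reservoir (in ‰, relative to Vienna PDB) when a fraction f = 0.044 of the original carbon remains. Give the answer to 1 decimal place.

δ₀ = (0.0108743/0.0112372 − 1)×1000 = (0.967705 − 1)×1000 = -32.295‰
α − 1 = ε/1000 = -0.0364
f^(α−1) = 0.044^(-0.0364) = 1.120413
δ_res = (-32.295 + 1000) × 1.120413 − 1000 = 1084.230 − 1000 = 84.23‰

84.2‰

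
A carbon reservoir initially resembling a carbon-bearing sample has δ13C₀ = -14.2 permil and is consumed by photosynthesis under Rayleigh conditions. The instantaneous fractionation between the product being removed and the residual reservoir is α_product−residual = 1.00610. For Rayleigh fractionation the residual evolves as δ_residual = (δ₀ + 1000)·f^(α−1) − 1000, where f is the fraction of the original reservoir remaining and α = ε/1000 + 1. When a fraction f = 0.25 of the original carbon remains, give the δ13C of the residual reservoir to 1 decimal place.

Rayleigh residual: δ_res = (δ₀ + 1000)·f^(α−1) − 1000
α − 1 = 0.00610
f^(α−1) = 0.25^(0.00610) = 0.991579
δ_res = (-14.2 + 1000) × 0.991579 − 1000 = 977.499 − 1000 = -22.50 permil

-22.5 permil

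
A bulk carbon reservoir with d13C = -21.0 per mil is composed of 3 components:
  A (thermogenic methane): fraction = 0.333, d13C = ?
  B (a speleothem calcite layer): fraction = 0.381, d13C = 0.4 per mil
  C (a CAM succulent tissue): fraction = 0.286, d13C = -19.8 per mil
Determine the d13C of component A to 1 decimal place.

Isotope mass balance: δ_bulk = Σ fᵢ·δᵢ.
-21.0 = 0.333×δ_A + 0.381×(0.4) + 0.286×(-19.8)
0.333·δ_A = -21.0 − (-5.510) = -15.490
δ_A = -15.490 / 0.333 = -46.52 per mil

-46.5 per mil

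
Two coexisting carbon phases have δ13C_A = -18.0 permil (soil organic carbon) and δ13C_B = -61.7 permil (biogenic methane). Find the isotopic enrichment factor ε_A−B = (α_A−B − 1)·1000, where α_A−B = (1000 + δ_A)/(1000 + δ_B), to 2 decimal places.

46.57 permil

α_A−B = (1000 + -18.0) / (1000 + -61.7) = 982.0 / 938.3 = 1.046574
ε_A−B = (1.046574 − 1) × 1000 = 46.574 permil
(The approximation ε ≈ δ_A − δ_B would give 43.7 permil.)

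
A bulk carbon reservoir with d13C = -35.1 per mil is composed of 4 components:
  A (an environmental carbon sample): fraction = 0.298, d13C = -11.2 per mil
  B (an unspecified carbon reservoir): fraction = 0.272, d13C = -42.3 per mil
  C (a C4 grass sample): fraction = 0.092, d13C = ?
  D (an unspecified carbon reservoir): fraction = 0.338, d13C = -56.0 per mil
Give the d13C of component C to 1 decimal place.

Isotope mass balance: δ_bulk = Σ fᵢ·δᵢ.
-35.1 = 0.298×(-11.2) + 0.272×(-42.3) + 0.092×δ_C + 0.338×(-56.0)
0.092·δ_C = -35.1 − (-33.771) = -1.329
δ_C = -1.329 / 0.092 = -14.44 per mil

-14.4 per mil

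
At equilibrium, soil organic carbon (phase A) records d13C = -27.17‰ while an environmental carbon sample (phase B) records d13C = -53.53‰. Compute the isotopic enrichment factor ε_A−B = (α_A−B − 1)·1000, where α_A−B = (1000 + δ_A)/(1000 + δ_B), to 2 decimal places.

27.85‰

α_A−B = (1000 + -27.17) / (1000 + -53.53) = 972.83 / 946.47 = 1.027851
ε_A−B = (1.027851 − 1) × 1000 = 27.851‰
(The approximation ε ≈ δ_A − δ_B would give 26.36‰.)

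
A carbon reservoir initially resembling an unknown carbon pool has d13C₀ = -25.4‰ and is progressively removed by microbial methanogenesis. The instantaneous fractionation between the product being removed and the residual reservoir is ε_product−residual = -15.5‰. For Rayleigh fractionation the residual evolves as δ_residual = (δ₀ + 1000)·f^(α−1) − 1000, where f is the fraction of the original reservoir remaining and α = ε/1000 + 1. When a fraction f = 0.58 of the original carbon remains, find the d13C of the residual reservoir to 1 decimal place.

Rayleigh residual: δ_res = (δ₀ + 1000)·f^(α−1) − 1000
α = ε/1000 + 1 = 0.98450, so α − 1 = -0.01550
f^(α−1) = 0.58^(-0.01550) = 1.008479
δ_res = (-25.4 + 1000) × 1.008479 − 1000 = 982.864 − 1000 = -17.14‰

-17.1‰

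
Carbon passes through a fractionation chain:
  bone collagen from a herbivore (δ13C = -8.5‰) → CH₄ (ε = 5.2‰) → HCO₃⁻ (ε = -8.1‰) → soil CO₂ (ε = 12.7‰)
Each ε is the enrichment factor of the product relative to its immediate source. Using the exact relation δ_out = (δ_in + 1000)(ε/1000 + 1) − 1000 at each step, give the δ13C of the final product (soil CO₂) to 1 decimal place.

1.1‰

step 1: δ = (-8.50 + 1000)·(5.2/1000 + 1) − 1000 = -3.34‰
step 2: δ = (-3.34 + 1000)·(-8.1/1000 + 1) − 1000 = -11.42‰
step 3: δ = (-11.42 + 1000)·(12.7/1000 + 1) − 1000 = 1.14‰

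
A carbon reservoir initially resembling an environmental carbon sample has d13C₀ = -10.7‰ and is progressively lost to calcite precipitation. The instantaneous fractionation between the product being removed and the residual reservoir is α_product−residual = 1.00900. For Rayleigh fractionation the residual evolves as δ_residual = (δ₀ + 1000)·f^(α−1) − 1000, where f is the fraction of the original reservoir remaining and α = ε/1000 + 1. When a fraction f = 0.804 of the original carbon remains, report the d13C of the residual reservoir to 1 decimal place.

Rayleigh residual: δ_res = (δ₀ + 1000)·f^(α−1) − 1000
α − 1 = 0.00900
f^(α−1) = 0.804^(0.00900) = 0.998039
δ_res = (-10.7 + 1000) × 0.998039 − 1000 = 987.360 − 1000 = -12.64‰

-12.6‰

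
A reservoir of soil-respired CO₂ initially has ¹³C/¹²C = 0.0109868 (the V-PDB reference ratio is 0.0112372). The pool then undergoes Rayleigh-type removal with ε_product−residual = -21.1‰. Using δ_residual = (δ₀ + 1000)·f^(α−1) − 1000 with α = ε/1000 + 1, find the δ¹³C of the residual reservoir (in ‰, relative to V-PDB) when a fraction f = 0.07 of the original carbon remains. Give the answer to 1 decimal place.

δ₀ = (0.0109868/0.0112372 − 1)×1000 = (0.977717 − 1)×1000 = -22.283‰
α − 1 = ε/1000 = -0.0211
f^(α−1) = 0.07^(-0.0211) = 1.057714
δ_res = (-22.283 + 1000) × 1.057714 − 1000 = 1034.145 − 1000 = 34.15‰

34.1‰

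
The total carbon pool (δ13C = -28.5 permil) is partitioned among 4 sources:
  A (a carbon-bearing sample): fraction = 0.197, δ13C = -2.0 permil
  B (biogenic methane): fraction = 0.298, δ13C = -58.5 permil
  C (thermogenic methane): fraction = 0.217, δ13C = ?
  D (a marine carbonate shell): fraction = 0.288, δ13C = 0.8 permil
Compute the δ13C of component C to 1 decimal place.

-50.2 permil

Isotope mass balance: δ_bulk = Σ fᵢ·δᵢ.
-28.5 = 0.197×(-2.0) + 0.298×(-58.5) + 0.217×δ_C + 0.288×(0.8)
0.217·δ_C = -28.5 − (-17.597) = -10.903
δ_C = -10.903 / 0.217 = -50.25 permil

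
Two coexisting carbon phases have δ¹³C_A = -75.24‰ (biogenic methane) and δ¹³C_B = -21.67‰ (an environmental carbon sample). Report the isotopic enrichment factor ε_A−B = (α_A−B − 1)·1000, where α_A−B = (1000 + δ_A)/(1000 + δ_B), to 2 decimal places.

-54.76‰

α_A−B = (1000 + -75.24) / (1000 + -21.67) = 924.76 / 978.33 = 0.945243
ε_A−B = (0.945243 − 1) × 1000 = -54.757‰
(The approximation ε ≈ δ_A − δ_B would give -53.57‰.)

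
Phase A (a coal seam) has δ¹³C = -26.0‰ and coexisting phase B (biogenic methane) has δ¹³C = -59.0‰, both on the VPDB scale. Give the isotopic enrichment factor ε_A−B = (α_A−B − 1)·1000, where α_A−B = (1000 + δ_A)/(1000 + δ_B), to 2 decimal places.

α_A−B = (1000 + -26.0) / (1000 + -59.0) = 974.0 / 941.0 = 1.035069
ε_A−B = (1.035069 − 1) × 1000 = 35.069‰
(The approximation ε ≈ δ_A − δ_B would give 33.0‰.)

35.07‰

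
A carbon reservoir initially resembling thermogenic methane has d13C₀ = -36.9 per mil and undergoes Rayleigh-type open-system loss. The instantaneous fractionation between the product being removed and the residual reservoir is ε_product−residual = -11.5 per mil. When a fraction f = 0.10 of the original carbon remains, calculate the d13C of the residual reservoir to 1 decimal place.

Rayleigh residual: δ_res = (δ₀ + 1000)·f^(α−1) − 1000
α = ε/1000 + 1 = 0.98850, so α − 1 = -0.01150
f^(α−1) = 0.10^(-0.01150) = 1.026833
δ_res = (-36.9 + 1000) × 1.026833 − 1000 = 988.943 − 1000 = -11.06 per mil

-11.1 per mil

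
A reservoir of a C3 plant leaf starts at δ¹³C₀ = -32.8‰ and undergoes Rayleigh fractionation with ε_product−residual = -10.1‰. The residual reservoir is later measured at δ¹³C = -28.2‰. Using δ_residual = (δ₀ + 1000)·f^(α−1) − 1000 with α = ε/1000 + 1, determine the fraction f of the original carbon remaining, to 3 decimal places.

0.625

α − 1 = ε/1000 = -0.0101
(δ_res + 1000)/(δ₀ + 1000) = (-28.2 + 1000)/(-32.8 + 1000) = 971.8/967.2 = 1.004756
f = 1.004756^(1/-0.0101) = exp(ln(1.004756)/-0.0101) = exp(0.00474/-0.0101)
f = exp(-0.4698) = 0.6251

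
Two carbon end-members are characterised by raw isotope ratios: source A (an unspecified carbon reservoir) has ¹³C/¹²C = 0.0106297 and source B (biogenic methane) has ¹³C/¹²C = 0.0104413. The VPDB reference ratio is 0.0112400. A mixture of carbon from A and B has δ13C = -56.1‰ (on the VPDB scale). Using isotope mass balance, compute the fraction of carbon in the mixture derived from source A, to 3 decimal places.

δ_A = (0.0106297/0.0112400 − 1)×1000 = (0.945703 − 1)×1000 = -54.297‰
δ_B = (0.0104413/0.0112400 − 1)×1000 = (0.928941 − 1)×1000 = -71.059‰
f_A = (δ_mix − δ_B)/(δ_A − δ_B) = (-56.1 − (-71.059))/(-54.297 − (-71.059))
f_A = 14.959 / 16.762 = 0.8924

0.892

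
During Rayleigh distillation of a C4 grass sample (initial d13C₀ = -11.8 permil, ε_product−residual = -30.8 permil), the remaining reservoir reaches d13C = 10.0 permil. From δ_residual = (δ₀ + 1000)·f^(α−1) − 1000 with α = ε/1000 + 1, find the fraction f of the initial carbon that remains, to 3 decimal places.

α − 1 = ε/1000 = -0.0308
(δ_res + 1000)/(δ₀ + 1000) = (10.0 + 1000)/(-11.8 + 1000) = 1010.0/988.2 = 1.022060
f = 1.022060^(1/-0.0308) = exp(ln(1.022060)/-0.0308) = exp(0.02182/-0.0308)
f = exp(-0.7085) = 0.4924

0.492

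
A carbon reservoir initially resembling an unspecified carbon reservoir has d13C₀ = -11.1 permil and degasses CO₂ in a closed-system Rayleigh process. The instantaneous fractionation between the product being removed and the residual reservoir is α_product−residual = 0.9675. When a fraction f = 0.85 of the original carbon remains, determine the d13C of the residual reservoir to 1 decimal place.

-5.9 permil

Rayleigh residual: δ_res = (δ₀ + 1000)·f^(α−1) − 1000
α − 1 = -0.03250
f^(α−1) = 0.85^(-0.03250) = 1.005296
δ_res = (-11.1 + 1000) × 1.005296 − 1000 = 994.137 − 1000 = -5.86 permil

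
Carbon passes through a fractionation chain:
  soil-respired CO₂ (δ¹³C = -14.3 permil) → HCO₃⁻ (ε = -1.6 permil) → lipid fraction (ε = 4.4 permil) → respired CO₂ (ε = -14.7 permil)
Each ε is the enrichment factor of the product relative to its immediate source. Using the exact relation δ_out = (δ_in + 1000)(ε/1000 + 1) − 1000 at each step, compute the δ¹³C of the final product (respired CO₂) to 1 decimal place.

step 1: δ = (-14.30 + 1000)·(-1.6/1000 + 1) − 1000 = -15.88 permil
step 2: δ = (-15.88 + 1000)·(4.4/1000 + 1) − 1000 = -11.55 permil
step 3: δ = (-11.55 + 1000)·(-14.7/1000 + 1) − 1000 = -26.08 permil

-26.1 permil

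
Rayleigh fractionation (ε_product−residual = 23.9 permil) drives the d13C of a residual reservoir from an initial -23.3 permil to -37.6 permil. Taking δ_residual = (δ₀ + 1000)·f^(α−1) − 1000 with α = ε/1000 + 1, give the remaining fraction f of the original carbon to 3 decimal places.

α − 1 = ε/1000 = 0.0239
(δ_res + 1000)/(δ₀ + 1000) = (-37.6 + 1000)/(-23.3 + 1000) = 962.4/976.7 = 0.985359
f = 0.985359^(1/0.0239) = exp(ln(0.985359)/0.0239) = exp(-0.01475/0.0239)
f = exp(-0.6171) = 0.5395

0.539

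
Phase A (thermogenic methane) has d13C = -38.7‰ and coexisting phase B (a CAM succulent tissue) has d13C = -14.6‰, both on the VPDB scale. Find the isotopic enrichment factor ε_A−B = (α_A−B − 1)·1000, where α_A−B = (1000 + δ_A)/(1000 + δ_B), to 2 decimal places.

α_A−B = (1000 + -38.7) / (1000 + -14.6) = 961.3 / 985.4 = 0.975543
ε_A−B = (0.975543 − 1) × 1000 = -24.457‰
(The approximation ε ≈ δ_A − δ_B would give -24.1‰.)

-24.46‰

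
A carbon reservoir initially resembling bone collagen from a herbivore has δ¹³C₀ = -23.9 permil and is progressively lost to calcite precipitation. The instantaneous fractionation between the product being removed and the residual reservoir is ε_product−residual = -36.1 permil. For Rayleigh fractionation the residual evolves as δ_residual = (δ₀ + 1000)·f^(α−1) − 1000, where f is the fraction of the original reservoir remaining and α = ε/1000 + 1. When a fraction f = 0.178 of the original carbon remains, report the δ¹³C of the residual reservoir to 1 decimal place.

Rayleigh residual: δ_res = (δ₀ + 1000)·f^(α−1) − 1000
α = ε/1000 + 1 = 0.96390, so α − 1 = -0.03610
f^(α−1) = 0.178^(-0.03610) = 1.064290
δ_res = (-23.9 + 1000) × 1.064290 − 1000 = 1038.853 − 1000 = 38.85 permil

38.9 permil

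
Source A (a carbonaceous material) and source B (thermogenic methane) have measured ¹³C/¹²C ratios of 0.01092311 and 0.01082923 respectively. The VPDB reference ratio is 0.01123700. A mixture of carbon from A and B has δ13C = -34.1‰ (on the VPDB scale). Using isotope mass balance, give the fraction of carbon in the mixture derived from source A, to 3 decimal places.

δ_A = (0.01092311/0.01123700 − 1)×1000 = (0.972066 − 1)×1000 = -27.934‰
δ_B = (0.01082923/0.01123700 − 1)×1000 = (0.963712 − 1)×1000 = -36.288‰
f_A = (δ_mix − δ_B)/(δ_A − δ_B) = (-34.1 − (-36.288))/(-27.934 − (-36.288))
f_A = 2.188 / 8.355 = 0.2619

0.262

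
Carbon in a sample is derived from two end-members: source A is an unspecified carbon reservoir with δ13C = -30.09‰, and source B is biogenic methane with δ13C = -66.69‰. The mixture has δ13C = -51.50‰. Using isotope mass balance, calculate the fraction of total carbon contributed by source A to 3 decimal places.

0.415

δ_mix = f_A·δ_A + (1 − f_A)·δ_B  ⇒  f_A = (δ_mix − δ_B)/(δ_A − δ_B)
f_A = (-51.50 − (-66.69)) / (-30.09 − (-66.69))
f_A = 15.19 / 36.60 = 0.4150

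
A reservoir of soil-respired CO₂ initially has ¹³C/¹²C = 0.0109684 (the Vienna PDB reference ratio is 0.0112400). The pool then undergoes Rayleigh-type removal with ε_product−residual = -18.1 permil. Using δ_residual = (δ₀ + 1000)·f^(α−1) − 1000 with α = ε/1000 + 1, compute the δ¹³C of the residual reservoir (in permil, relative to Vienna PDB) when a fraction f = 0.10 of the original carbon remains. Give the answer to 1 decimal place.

17.4 permil

δ₀ = (0.0109684/0.0112400 − 1)×1000 = (0.975836 − 1)×1000 = -24.164 permil
α − 1 = ε/1000 = -0.0181
f^(α−1) = 0.10^(-0.0181) = 1.042557
δ_res = (-24.164 + 1000) × 1.042557 − 1000 = 1017.365 − 1000 = 17.37 permil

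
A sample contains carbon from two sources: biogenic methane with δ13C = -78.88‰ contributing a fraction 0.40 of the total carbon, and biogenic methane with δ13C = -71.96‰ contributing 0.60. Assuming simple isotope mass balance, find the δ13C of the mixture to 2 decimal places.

-74.73‰

δ_mix = f_A·δ_A + f_B·δ_B
δ_mix = 0.40 × (-78.88) + 0.60 × (-71.96)
δ_mix = -31.552 + -43.176 = -74.728‰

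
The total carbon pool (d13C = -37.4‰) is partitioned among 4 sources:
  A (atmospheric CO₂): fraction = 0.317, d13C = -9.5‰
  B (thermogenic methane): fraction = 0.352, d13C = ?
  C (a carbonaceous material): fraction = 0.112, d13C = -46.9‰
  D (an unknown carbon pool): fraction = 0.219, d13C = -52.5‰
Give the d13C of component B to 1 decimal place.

Isotope mass balance: δ_bulk = Σ fᵢ·δᵢ.
-37.4 = 0.317×(-9.5) + 0.352×δ_B + 0.112×(-46.9) + 0.219×(-52.5)
0.352·δ_B = -37.4 − (-19.762) = -17.638
δ_B = -17.638 / 0.352 = -50.11‰

-50.1‰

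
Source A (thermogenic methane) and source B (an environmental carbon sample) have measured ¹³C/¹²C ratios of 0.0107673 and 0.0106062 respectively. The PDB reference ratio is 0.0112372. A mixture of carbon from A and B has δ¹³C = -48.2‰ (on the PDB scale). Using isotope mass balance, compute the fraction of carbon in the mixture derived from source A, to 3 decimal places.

0.555

δ_A = (0.0107673/0.0112372 − 1)×1000 = (0.958184 − 1)×1000 = -41.816‰
δ_B = (0.0106062/0.0112372 − 1)×1000 = (0.943847 − 1)×1000 = -56.153‰
f_A = (δ_mix − δ_B)/(δ_A − δ_B) = (-48.2 − (-56.153))/(-41.816 − (-56.153))
f_A = 7.953 / 14.336 = 0.5547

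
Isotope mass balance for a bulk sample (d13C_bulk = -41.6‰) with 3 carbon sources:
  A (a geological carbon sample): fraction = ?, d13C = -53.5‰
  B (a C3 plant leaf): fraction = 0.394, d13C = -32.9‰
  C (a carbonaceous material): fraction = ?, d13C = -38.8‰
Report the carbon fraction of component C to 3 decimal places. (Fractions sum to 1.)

Let f_C and f_A be the unknown fractions; fractions sum to 1 so f_C + f_A = 0.606.
Mass balance: Σ fᵢ·δᵢ = δ_bulk ⇒ f_C·(-38.8) + f_A·(-53.5) = -41.6 − (-12.963) = -28.637
Substitute f_A = 0.606 − f_C:
f_C·(-38.8 − -53.5) = -28.637 − 0.606×(-53.5) = 3.784
f_C = 3.784 / 14.7 = 0.2574

0.257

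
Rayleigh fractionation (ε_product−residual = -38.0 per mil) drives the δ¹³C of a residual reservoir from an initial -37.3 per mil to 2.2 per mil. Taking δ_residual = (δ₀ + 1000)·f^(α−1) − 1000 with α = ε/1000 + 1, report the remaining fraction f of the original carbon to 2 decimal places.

0.35

α − 1 = ε/1000 = -0.0380
(δ_res + 1000)/(δ₀ + 1000) = (2.2 + 1000)/(-37.3 + 1000) = 1002.2/962.7 = 1.041030
f = 1.041030^(1/-0.0380) = exp(ln(1.041030)/-0.0380) = exp(0.04021/-0.0380)
f = exp(-1.0582) = 0.3471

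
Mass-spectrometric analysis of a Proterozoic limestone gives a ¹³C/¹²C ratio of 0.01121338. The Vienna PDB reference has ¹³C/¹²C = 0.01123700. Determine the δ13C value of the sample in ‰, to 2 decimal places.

-2.10‰

δ13C = (R_sample / R_standard − 1) × 1000
R_sample / R_standard = 0.01121338 / 0.01123700 = 0.997898
δ13C = (0.997898 − 1) × 1000 = -2.102‰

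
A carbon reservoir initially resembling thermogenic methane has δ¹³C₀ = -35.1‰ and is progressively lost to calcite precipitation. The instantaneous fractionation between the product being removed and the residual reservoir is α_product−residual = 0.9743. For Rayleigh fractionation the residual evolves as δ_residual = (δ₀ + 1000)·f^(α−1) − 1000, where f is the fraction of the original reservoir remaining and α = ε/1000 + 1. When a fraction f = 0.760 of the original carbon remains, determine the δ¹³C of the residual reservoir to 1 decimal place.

Rayleigh residual: δ_res = (δ₀ + 1000)·f^(α−1) − 1000
α − 1 = -0.02570
f^(α−1) = 0.760^(-0.02570) = 1.007078
δ_res = (-35.1 + 1000) × 1.007078 − 1000 = 971.730 − 1000 = -28.27‰

-28.3‰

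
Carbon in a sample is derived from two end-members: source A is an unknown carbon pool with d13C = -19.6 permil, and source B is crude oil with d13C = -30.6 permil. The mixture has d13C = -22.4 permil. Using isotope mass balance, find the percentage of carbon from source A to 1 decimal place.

74.5%

δ_mix = f_A·δ_A + (1 − f_A)·δ_B  ⇒  f_A = (δ_mix − δ_B)/(δ_A − δ_B)
f_A = (-22.4 − (-30.6)) / (-19.6 − (-30.6))
f_A = 8.2 / 11.0 = 0.7455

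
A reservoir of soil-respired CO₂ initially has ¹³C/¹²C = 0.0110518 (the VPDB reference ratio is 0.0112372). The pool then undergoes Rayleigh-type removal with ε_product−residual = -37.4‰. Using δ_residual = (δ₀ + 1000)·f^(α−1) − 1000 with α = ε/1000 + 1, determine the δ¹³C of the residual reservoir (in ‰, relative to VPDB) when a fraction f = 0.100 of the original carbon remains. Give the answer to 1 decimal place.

72.0‰

δ₀ = (0.0110518/0.0112372 − 1)×1000 = (0.983501 − 1)×1000 = -16.499‰
α − 1 = ε/1000 = -0.0374
f^(α−1) = 0.100^(-0.0374) = 1.089933
δ_res = (-16.499 + 1000) × 1.089933 − 1000 = 1071.951 − 1000 = 71.95‰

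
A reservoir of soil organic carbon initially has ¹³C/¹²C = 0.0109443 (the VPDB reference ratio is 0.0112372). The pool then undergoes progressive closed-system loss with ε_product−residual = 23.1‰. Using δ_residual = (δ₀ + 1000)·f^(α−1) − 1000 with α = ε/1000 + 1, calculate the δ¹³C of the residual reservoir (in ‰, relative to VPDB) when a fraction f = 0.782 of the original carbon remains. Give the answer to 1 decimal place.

-31.6‰

δ₀ = (0.0109443/0.0112372 − 1)×1000 = (0.973935 − 1)×1000 = -26.065‰
α − 1 = ε/1000 = 0.0231
f^(α−1) = 0.782^(0.0231) = 0.994336
δ_res = (-26.065 + 1000) × 0.994336 − 1000 = 968.418 − 1000 = -31.58‰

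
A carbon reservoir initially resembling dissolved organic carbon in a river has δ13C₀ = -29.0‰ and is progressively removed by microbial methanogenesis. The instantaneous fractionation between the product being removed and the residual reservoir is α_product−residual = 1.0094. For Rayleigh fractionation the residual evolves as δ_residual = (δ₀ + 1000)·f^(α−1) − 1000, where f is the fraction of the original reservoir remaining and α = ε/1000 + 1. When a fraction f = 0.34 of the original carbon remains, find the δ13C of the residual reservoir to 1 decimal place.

Rayleigh residual: δ_res = (δ₀ + 1000)·f^(α−1) − 1000
α − 1 = 0.00940
f^(α−1) = 0.34^(0.00940) = 0.989910
δ_res = (-29.0 + 1000) × 0.989910 − 1000 = 961.203 − 1000 = -38.80‰

-38.8‰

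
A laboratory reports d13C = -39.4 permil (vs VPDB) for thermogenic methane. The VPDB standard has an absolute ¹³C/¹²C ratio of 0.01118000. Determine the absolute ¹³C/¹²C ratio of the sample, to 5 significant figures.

R_sample = R_standard × (d13C/1000 + 1)
R_sample = 0.01118000 × (-39.4/1000 + 1) = 0.01118000 × 0.960600
R_sample = 0.0107395

0.010740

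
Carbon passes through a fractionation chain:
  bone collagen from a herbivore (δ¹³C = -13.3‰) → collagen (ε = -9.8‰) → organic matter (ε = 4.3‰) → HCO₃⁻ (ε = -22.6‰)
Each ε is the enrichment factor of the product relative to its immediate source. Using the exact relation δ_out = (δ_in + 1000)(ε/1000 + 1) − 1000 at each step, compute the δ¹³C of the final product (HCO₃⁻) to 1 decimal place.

-40.9‰

step 1: δ = (-13.30 + 1000)·(-9.8/1000 + 1) − 1000 = -22.97‰
step 2: δ = (-22.97 + 1000)·(4.3/1000 + 1) − 1000 = -18.77‰
step 3: δ = (-18.77 + 1000)·(-22.6/1000 + 1) − 1000 = -40.94‰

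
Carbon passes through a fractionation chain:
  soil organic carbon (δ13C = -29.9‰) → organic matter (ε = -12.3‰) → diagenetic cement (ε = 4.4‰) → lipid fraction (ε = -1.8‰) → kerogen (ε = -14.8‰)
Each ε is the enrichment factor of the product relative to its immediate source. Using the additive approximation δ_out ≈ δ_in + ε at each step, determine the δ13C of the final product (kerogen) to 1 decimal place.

-54.4‰

step 1: δ ≈ -29.9 + (-12.3) = -42.2‰
step 2: δ ≈ -42.2 + (4.4) = -37.8‰
step 3: δ ≈ -37.8 + (-1.8) = -39.6‰
step 4: δ ≈ -39.6 + (-14.8) = -54.4‰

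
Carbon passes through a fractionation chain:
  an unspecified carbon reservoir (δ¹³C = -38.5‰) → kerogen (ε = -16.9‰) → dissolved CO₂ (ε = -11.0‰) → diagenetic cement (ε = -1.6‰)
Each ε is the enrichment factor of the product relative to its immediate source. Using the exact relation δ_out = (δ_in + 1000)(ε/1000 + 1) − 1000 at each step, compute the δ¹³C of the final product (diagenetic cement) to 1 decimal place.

-66.6‰

step 1: δ = (-38.50 + 1000)·(-16.9/1000 + 1) − 1000 = -54.75‰
step 2: δ = (-54.75 + 1000)·(-11.0/1000 + 1) − 1000 = -65.15‰
step 3: δ = (-65.15 + 1000)·(-1.6/1000 + 1) − 1000 = -66.64‰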